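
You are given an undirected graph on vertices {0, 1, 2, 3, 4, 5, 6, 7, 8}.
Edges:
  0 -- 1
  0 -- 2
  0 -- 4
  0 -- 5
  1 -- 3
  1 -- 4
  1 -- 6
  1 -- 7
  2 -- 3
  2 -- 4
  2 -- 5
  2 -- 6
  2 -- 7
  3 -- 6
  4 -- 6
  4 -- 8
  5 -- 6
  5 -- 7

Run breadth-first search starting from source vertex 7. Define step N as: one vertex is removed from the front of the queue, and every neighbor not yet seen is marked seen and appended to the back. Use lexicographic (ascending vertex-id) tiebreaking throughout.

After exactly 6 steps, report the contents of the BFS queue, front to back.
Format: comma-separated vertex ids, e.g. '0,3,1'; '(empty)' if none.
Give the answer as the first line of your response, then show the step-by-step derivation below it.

4,6

step 1: dequeue 7; queue=[1,2,5]; order=7
step 2: dequeue 1; queue=[2,5,0,3,4,6]; order=7,1
step 3: dequeue 2; queue=[5,0,3,4,6]; order=7,1,2
step 4: dequeue 5; queue=[0,3,4,6]; order=7,1,2,5
step 5: dequeue 0; queue=[3,4,6]; order=7,1,2,5,0
step 6: dequeue 3; queue=[4,6]; order=7,1,2,5,0,3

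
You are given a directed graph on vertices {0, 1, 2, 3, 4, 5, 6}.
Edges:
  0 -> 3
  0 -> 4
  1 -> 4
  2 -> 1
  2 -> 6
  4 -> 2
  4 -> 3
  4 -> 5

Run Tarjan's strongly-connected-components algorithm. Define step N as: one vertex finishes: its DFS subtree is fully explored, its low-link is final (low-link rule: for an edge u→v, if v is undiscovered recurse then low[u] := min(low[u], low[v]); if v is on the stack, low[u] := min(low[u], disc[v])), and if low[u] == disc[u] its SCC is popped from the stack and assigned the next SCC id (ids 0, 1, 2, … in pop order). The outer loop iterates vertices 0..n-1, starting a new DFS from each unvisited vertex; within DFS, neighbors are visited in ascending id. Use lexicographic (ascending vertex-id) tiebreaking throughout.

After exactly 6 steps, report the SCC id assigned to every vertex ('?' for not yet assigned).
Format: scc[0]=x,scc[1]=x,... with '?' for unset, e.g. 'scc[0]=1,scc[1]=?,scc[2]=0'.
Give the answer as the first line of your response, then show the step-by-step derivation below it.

scc[0]=?,scc[1]=3,scc[2]=3,scc[3]=0,scc[4]=3,scc[5]=2,scc[6]=1

step 1: low=(low[0]=0,low[1]=?,low[2]=?,low[3]=1,low[4]=?,low[5]=?,low[6]=?); scc=(scc[0]=?,scc[1]=?,scc[2]=?,scc[3]=0,scc[4]=?,scc[5]=?,scc[6]=?)
step 2: low=(low[0]=0,low[1]=2,low[2]=3,low[3]=1,low[4]=2,low[5]=?,low[6]=?); scc=(scc[0]=?,scc[1]=?,scc[2]=?,scc[3]=0,scc[4]=?,scc[5]=?,scc[6]=?)
step 3: low=(low[0]=0,low[1]=2,low[2]=2,low[3]=1,low[4]=2,low[5]=?,low[6]=5); scc=(scc[0]=?,scc[1]=?,scc[2]=?,scc[3]=0,scc[4]=?,scc[5]=?,scc[6]=1)
step 4: low=(low[0]=0,low[1]=2,low[2]=2,low[3]=1,low[4]=2,low[5]=?,low[6]=5); scc=(scc[0]=?,scc[1]=?,scc[2]=?,scc[3]=0,scc[4]=?,scc[5]=?,scc[6]=1)
step 5: low=(low[0]=0,low[1]=2,low[2]=2,low[3]=1,low[4]=2,low[5]=6,low[6]=5); scc=(scc[0]=?,scc[1]=?,scc[2]=?,scc[3]=0,scc[4]=?,scc[5]=2,scc[6]=1)
step 6: low=(low[0]=0,low[1]=2,low[2]=2,low[3]=1,low[4]=2,low[5]=6,low[6]=5); scc=(scc[0]=?,scc[1]=3,scc[2]=3,scc[3]=0,scc[4]=3,scc[5]=2,scc[6]=1)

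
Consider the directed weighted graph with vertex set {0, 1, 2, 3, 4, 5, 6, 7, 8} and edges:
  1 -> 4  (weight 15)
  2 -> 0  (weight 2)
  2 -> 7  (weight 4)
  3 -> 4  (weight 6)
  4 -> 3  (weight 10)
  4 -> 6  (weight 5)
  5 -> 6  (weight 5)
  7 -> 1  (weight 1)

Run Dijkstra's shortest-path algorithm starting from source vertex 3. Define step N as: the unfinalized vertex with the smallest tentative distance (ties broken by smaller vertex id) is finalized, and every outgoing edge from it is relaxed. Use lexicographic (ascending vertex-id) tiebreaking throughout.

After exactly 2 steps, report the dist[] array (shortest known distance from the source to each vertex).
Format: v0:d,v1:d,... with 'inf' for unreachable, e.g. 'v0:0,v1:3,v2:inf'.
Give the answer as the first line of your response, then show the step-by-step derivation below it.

v0:inf,v1:inf,v2:inf,v3:0,v4:6,v5:inf,v6:11,v7:inf,v8:inf

step 1: dist = v0:inf,v1:inf,v2:inf,v3:0,v4:6,v5:inf,v6:inf,v7:inf,v8:inf
step 2: dist = v0:inf,v1:inf,v2:inf,v3:0,v4:6,v5:inf,v6:11,v7:inf,v8:inf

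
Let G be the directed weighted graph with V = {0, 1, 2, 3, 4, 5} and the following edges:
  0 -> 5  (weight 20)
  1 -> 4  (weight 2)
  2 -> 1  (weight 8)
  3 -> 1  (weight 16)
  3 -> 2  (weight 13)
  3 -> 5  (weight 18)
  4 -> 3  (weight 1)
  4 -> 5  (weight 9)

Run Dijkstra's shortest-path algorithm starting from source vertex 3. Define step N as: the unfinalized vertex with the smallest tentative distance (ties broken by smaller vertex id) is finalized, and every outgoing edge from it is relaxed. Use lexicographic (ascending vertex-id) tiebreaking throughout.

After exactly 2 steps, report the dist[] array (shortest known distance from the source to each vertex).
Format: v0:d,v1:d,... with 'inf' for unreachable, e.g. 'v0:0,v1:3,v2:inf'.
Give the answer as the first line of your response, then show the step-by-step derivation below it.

v0:inf,v1:16,v2:13,v3:0,v4:inf,v5:18

step 1: dist = v0:inf,v1:16,v2:13,v3:0,v4:inf,v5:18
step 2: dist = v0:inf,v1:16,v2:13,v3:0,v4:inf,v5:18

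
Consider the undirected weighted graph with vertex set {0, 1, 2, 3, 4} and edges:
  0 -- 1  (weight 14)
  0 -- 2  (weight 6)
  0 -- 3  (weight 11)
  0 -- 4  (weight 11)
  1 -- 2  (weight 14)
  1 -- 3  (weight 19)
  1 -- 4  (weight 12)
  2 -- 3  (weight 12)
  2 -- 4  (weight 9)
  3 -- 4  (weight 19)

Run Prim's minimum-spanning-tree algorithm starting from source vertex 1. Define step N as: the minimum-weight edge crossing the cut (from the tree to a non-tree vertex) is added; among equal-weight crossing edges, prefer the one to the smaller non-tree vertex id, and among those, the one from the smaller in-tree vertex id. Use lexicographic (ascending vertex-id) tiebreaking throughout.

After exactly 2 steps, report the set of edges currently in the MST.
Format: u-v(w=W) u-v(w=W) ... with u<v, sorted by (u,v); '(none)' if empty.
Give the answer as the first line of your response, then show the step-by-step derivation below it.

1-4(w=12) 2-4(w=9)

step 1: add edge 1-4 (w=12); MST = {1-4(w=12)}
step 2: add edge 2-4 (w=9); MST = {1-4(w=12) 2-4(w=9)}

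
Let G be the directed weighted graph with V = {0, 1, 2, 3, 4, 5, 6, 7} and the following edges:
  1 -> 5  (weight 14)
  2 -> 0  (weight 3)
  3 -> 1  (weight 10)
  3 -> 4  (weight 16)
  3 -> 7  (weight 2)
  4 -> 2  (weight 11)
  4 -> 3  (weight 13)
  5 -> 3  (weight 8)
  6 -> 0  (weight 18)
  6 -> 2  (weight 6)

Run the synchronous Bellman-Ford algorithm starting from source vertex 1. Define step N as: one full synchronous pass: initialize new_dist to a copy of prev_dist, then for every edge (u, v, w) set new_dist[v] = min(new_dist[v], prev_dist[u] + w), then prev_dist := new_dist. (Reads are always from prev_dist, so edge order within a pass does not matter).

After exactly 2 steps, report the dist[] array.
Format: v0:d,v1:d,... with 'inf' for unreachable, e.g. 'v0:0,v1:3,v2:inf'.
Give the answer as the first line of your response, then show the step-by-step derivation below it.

v0:inf,v1:0,v2:inf,v3:22,v4:inf,v5:14,v6:inf,v7:inf

step 1: dist = v0:inf,v1:0,v2:inf,v3:inf,v4:inf,v5:14,v6:inf,v7:inf
step 2: dist = v0:inf,v1:0,v2:inf,v3:22,v4:inf,v5:14,v6:inf,v7:inf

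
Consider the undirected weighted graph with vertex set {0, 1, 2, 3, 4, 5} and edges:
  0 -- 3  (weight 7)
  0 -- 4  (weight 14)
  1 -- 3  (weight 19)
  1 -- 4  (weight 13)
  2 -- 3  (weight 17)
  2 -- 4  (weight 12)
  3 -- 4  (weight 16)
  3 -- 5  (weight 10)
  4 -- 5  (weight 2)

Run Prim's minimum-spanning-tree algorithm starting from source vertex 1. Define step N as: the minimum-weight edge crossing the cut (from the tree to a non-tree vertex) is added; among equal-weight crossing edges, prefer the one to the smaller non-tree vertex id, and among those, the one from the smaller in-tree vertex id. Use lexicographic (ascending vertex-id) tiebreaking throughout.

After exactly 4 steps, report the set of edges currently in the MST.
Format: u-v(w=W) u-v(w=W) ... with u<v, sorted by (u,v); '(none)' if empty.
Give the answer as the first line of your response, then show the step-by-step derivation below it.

0-3(w=7) 1-4(w=13) 3-5(w=10) 4-5(w=2)

step 1: add edge 1-4 (w=13); MST = {1-4(w=13)}
step 2: add edge 4-5 (w=2); MST = {1-4(w=13) 4-5(w=2)}
step 3: add edge 3-5 (w=10); MST = {1-4(w=13) 3-5(w=10) 4-5(w=2)}
step 4: add edge 0-3 (w=7); MST = {0-3(w=7) 1-4(w=13) 3-5(w=10) 4-5(w=2)}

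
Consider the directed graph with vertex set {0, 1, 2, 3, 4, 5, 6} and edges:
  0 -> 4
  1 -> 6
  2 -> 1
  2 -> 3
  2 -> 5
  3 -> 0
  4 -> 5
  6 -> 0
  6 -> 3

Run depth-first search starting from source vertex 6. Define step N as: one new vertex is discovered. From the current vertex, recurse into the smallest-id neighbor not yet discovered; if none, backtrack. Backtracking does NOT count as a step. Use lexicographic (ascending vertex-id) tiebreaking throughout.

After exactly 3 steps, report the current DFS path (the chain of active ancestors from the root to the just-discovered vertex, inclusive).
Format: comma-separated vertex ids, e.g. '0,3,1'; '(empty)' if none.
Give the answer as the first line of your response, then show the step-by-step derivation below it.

6,0,4

step 1: discover 6; path=6; order=6
step 2: discover 0; path=6>0; order=6,0
step 3: discover 4; path=6>0>4; order=6,0,4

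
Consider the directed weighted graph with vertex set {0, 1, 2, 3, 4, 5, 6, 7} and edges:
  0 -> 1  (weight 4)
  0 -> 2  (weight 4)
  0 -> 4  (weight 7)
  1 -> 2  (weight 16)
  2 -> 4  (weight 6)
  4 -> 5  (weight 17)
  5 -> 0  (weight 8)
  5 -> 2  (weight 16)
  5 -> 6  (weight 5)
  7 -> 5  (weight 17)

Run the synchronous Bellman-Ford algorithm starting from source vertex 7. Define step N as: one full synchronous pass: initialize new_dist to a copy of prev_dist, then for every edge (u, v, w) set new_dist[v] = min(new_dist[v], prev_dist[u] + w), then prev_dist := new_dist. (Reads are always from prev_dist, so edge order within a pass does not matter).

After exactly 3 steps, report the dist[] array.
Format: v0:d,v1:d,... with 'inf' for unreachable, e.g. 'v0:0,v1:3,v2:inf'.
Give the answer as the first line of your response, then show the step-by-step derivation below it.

v0:25,v1:29,v2:29,v3:inf,v4:32,v5:17,v6:22,v7:0

step 1: dist = v0:inf,v1:inf,v2:inf,v3:inf,v4:inf,v5:17,v6:inf,v7:0
step 2: dist = v0:25,v1:inf,v2:33,v3:inf,v4:inf,v5:17,v6:22,v7:0
step 3: dist = v0:25,v1:29,v2:29,v3:inf,v4:32,v5:17,v6:22,v7:0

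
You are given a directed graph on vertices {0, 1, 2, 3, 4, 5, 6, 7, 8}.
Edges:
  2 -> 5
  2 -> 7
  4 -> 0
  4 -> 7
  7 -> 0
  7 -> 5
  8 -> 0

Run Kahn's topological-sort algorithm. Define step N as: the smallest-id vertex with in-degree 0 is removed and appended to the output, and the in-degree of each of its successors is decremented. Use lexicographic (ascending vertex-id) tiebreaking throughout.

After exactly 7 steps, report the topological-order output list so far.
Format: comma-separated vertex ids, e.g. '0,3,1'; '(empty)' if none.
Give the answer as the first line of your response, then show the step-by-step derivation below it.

1,2,3,4,6,7,5

step 1: output 1; order=[1]; indeg=(3,0,0,0,0,2,0,2,0)
step 2: output 2; order=[1,2]; indeg=(3,0,0,0,0,1,0,1,0)
step 3: output 3; order=[1,2,3]; indeg=(3,0,0,0,0,1,0,1,0)
step 4: output 4; order=[1,2,3,4]; indeg=(2,0,0,0,0,1,0,0,0)
step 5: output 6; order=[1,2,3,4,6]; indeg=(2,0,0,0,0,1,0,0,0)
step 6: output 7; order=[1,2,3,4,6,7]; indeg=(1,0,0,0,0,0,0,0,0)
step 7: output 5; order=[1,2,3,4,6,7,5]; indeg=(1,0,0,0,0,0,0,0,0)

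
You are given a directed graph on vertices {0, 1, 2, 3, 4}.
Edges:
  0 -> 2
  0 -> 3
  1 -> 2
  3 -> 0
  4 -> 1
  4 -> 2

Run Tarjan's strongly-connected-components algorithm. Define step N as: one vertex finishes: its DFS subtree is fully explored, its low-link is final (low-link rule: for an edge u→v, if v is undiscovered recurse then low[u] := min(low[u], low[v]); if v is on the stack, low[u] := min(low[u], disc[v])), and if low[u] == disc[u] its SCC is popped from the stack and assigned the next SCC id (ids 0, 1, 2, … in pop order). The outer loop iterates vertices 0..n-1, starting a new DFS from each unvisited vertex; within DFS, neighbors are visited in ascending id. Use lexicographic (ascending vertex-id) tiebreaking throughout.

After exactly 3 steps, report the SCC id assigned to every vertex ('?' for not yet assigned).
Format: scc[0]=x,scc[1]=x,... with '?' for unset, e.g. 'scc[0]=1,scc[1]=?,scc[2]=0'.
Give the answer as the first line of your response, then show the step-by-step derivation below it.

scc[0]=1,scc[1]=?,scc[2]=0,scc[3]=1,scc[4]=?

step 1: low=(low[0]=0,low[1]=?,low[2]=1,low[3]=?,low[4]=?); scc=(scc[0]=?,scc[1]=?,scc[2]=0,scc[3]=?,scc[4]=?)
step 2: low=(low[0]=0,low[1]=?,low[2]=1,low[3]=0,low[4]=?); scc=(scc[0]=?,scc[1]=?,scc[2]=0,scc[3]=?,scc[4]=?)
step 3: low=(low[0]=0,low[1]=?,low[2]=1,low[3]=0,low[4]=?); scc=(scc[0]=1,scc[1]=?,scc[2]=0,scc[3]=1,scc[4]=?)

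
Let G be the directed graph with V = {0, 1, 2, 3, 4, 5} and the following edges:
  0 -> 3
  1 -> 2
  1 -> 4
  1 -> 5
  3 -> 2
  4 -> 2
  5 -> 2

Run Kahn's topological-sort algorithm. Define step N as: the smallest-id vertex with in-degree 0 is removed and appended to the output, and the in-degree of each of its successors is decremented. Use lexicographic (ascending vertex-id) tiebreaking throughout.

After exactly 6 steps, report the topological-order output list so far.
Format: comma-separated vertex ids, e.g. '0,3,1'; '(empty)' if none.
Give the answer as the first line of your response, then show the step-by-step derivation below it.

0,1,3,4,5,2

step 1: output 0; order=[0]; indeg=(0,0,4,0,1,1)
step 2: output 1; order=[0,1]; indeg=(0,0,3,0,0,0)
step 3: output 3; order=[0,1,3]; indeg=(0,0,2,0,0,0)
step 4: output 4; order=[0,1,3,4]; indeg=(0,0,1,0,0,0)
step 5: output 5; order=[0,1,3,4,5]; indeg=(0,0,0,0,0,0)
step 6: output 2; order=[0,1,3,4,5,2]; indeg=(0,0,0,0,0,0)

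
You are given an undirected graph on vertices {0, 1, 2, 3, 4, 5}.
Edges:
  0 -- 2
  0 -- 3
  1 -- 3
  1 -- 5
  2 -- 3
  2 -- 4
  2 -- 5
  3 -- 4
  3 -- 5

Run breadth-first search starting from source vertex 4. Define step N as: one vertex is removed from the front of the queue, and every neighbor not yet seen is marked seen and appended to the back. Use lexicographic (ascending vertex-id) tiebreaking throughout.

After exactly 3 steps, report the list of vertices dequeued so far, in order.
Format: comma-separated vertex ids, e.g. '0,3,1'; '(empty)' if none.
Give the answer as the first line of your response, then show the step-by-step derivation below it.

4,2,3

step 1: dequeue 4; queue=[2,3]; order=4
step 2: dequeue 2; queue=[3,0,5]; order=4,2
step 3: dequeue 3; queue=[0,5,1]; order=4,2,3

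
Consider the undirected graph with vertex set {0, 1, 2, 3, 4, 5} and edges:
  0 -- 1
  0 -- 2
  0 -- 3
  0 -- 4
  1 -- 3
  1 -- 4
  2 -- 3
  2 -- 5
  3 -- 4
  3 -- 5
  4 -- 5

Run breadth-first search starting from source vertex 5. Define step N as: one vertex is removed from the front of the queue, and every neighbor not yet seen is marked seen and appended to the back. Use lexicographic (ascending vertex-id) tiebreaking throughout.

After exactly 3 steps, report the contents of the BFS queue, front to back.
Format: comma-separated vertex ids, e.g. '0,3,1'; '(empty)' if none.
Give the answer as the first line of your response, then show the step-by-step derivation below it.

4,0,1

step 1: dequeue 5; queue=[2,3,4]; order=5
step 2: dequeue 2; queue=[3,4,0]; order=5,2
step 3: dequeue 3; queue=[4,0,1]; order=5,2,3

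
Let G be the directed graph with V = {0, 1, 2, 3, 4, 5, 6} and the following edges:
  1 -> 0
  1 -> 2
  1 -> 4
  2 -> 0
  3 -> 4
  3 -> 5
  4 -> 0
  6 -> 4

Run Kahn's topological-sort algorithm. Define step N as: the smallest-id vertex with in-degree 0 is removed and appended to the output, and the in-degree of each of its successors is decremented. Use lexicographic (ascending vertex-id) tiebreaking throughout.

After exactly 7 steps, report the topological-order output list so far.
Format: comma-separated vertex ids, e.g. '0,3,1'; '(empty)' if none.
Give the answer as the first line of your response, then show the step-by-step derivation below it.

1,2,3,5,6,4,0

step 1: output 1; order=[1]; indeg=(2,0,0,0,2,1,0)
step 2: output 2; order=[1,2]; indeg=(1,0,0,0,2,1,0)
step 3: output 3; order=[1,2,3]; indeg=(1,0,0,0,1,0,0)
step 4: output 5; order=[1,2,3,5]; indeg=(1,0,0,0,1,0,0)
step 5: output 6; order=[1,2,3,5,6]; indeg=(1,0,0,0,0,0,0)
step 6: output 4; order=[1,2,3,5,6,4]; indeg=(0,0,0,0,0,0,0)
step 7: output 0; order=[1,2,3,5,6,4,0]; indeg=(0,0,0,0,0,0,0)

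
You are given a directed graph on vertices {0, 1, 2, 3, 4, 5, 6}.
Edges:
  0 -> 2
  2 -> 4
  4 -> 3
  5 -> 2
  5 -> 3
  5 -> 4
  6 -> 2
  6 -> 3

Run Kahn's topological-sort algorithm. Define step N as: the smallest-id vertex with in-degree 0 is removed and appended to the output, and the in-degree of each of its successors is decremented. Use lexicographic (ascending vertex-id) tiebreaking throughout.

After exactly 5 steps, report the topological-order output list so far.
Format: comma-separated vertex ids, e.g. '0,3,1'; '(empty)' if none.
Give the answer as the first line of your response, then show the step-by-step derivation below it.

0,1,5,6,2

step 1: output 0; order=[0]; indeg=(0,0,2,3,2,0,0)
step 2: output 1; order=[0,1]; indeg=(0,0,2,3,2,0,0)
step 3: output 5; order=[0,1,5]; indeg=(0,0,1,2,1,0,0)
step 4: output 6; order=[0,1,5,6]; indeg=(0,0,0,1,1,0,0)
step 5: output 2; order=[0,1,5,6,2]; indeg=(0,0,0,1,0,0,0)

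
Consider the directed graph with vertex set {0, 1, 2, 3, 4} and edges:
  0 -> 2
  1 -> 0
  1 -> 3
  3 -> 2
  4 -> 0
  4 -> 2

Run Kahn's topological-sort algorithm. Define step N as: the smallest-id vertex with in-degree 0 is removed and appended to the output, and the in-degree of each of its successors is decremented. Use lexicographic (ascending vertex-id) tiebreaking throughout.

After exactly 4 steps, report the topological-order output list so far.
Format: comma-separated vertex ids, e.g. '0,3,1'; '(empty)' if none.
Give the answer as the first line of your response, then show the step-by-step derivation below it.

1,3,4,0

step 1: output 1; order=[1]; indeg=(1,0,3,0,0)
step 2: output 3; order=[1,3]; indeg=(1,0,2,0,0)
step 3: output 4; order=[1,3,4]; indeg=(0,0,1,0,0)
step 4: output 0; order=[1,3,4,0]; indeg=(0,0,0,0,0)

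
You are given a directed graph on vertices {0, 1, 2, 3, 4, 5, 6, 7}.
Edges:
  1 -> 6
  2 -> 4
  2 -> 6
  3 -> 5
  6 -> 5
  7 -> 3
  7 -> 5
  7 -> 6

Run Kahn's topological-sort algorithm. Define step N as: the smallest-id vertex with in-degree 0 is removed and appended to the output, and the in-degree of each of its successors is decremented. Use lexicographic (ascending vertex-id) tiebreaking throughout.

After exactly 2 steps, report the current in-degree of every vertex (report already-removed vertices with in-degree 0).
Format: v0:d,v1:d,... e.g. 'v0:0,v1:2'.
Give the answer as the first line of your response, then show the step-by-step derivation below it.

v0:0,v1:0,v2:0,v3:1,v4:1,v5:3,v6:2,v7:0

step 1: output 0; order=[0]; indeg=(0,0,0,1,1,3,3,0)
step 2: output 1; order=[0,1]; indeg=(0,0,0,1,1,3,2,0)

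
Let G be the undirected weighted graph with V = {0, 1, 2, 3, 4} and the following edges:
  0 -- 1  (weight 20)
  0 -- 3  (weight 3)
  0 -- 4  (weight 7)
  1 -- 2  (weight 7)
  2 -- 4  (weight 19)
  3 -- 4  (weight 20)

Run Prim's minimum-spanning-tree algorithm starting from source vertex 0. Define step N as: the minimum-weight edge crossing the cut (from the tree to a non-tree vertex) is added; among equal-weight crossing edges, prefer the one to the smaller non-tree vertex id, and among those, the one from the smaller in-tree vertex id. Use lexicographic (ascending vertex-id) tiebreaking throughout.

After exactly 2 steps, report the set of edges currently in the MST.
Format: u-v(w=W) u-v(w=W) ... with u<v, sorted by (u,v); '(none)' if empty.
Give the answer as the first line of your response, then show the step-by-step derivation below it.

0-3(w=3) 0-4(w=7)

step 1: add edge 0-3 (w=3); MST = {0-3(w=3)}
step 2: add edge 0-4 (w=7); MST = {0-3(w=3) 0-4(w=7)}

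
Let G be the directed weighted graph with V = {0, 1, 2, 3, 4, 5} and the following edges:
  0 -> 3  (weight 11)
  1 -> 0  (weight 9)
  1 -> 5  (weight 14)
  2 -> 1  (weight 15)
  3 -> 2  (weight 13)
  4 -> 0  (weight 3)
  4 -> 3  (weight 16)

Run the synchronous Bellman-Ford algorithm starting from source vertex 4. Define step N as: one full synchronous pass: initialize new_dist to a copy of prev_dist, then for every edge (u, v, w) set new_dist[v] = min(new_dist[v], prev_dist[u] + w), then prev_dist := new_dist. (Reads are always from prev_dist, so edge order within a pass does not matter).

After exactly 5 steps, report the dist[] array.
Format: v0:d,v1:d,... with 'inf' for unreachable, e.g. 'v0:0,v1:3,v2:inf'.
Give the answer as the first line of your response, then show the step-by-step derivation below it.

v0:3,v1:42,v2:27,v3:14,v4:0,v5:56

step 1: dist = v0:3,v1:inf,v2:inf,v3:16,v4:0,v5:inf
step 2: dist = v0:3,v1:inf,v2:29,v3:14,v4:0,v5:inf
step 3: dist = v0:3,v1:44,v2:27,v3:14,v4:0,v5:inf
step 4: dist = v0:3,v1:42,v2:27,v3:14,v4:0,v5:58
step 5: dist = v0:3,v1:42,v2:27,v3:14,v4:0,v5:56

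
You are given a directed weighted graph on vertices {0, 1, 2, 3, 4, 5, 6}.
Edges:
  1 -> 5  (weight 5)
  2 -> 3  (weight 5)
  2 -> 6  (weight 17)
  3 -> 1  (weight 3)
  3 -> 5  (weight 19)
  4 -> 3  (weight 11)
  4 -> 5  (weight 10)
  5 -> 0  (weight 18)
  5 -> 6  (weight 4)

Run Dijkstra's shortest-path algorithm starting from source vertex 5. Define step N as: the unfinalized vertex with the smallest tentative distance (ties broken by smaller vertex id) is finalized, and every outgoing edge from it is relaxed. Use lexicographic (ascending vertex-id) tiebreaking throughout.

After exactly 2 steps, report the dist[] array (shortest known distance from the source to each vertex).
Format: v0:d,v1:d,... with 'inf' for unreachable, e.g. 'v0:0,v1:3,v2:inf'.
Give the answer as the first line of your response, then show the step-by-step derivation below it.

v0:18,v1:inf,v2:inf,v3:inf,v4:inf,v5:0,v6:4

step 1: dist = v0:18,v1:inf,v2:inf,v3:inf,v4:inf,v5:0,v6:4
step 2: dist = v0:18,v1:inf,v2:inf,v3:inf,v4:inf,v5:0,v6:4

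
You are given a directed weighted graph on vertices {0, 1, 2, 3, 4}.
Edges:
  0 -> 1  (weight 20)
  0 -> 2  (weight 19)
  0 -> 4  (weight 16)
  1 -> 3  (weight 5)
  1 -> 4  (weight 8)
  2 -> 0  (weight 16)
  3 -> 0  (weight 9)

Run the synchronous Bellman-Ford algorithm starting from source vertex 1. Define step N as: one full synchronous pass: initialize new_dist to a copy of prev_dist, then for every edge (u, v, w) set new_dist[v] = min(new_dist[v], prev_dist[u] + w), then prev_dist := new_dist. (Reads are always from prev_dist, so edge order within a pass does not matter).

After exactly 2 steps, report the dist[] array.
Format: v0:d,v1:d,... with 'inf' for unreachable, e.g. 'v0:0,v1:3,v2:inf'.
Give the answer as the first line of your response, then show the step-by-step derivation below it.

v0:14,v1:0,v2:inf,v3:5,v4:8

step 1: dist = v0:inf,v1:0,v2:inf,v3:5,v4:8
step 2: dist = v0:14,v1:0,v2:inf,v3:5,v4:8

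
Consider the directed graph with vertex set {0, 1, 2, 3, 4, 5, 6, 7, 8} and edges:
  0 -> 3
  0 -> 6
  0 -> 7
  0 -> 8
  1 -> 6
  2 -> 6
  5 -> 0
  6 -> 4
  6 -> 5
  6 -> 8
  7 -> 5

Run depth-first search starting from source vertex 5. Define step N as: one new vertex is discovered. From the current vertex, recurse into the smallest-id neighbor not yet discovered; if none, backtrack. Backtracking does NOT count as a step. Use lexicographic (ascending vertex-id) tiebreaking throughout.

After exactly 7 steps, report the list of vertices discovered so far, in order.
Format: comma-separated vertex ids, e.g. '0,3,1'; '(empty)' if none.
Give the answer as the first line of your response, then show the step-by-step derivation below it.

5,0,3,6,4,8,7

step 1: discover 5; path=5; order=5
step 2: discover 0; path=5>0; order=5,0
step 3: discover 3; path=5>0>3; order=5,0,3
step 4: discover 6; path=5>0>6; order=5,0,3,6
step 5: discover 4; path=5>0>6>4; order=5,0,3,6,4
step 6: discover 8; path=5>0>6>8; order=5,0,3,6,4,8
step 7: discover 7; path=5>0>7; order=5,0,3,6,4,8,7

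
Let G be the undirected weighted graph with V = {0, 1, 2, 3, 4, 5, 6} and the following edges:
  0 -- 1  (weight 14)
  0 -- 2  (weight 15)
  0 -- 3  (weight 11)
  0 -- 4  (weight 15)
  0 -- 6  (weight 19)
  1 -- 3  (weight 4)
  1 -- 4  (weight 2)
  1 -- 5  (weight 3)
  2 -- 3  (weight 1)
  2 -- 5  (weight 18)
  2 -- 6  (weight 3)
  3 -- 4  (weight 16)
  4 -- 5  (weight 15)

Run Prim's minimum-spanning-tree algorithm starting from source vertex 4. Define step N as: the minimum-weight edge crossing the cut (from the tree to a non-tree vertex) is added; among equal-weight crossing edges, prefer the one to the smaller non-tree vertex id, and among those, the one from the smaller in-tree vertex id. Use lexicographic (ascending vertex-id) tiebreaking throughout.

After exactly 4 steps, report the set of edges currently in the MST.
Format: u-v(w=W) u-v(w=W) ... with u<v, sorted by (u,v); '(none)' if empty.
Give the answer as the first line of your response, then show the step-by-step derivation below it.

1-3(w=4) 1-4(w=2) 1-5(w=3) 2-3(w=1)

step 1: add edge 1-4 (w=2); MST = {1-4(w=2)}
step 2: add edge 1-5 (w=3); MST = {1-4(w=2) 1-5(w=3)}
step 3: add edge 1-3 (w=4); MST = {1-3(w=4) 1-4(w=2) 1-5(w=3)}
step 4: add edge 2-3 (w=1); MST = {1-3(w=4) 1-4(w=2) 1-5(w=3) 2-3(w=1)}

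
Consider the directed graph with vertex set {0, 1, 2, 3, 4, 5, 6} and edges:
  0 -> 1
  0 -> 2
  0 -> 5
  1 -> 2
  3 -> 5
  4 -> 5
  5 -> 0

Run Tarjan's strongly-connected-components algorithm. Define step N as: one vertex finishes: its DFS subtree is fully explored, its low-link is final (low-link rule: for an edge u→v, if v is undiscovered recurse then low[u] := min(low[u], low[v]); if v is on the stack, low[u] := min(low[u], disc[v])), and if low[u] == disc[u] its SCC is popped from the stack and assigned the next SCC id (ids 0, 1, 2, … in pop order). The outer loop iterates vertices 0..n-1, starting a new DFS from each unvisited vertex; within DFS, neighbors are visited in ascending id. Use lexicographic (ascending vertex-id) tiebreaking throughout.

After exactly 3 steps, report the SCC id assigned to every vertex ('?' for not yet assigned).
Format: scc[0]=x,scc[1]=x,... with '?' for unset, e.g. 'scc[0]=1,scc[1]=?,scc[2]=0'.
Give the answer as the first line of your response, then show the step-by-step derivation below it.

scc[0]=?,scc[1]=1,scc[2]=0,scc[3]=?,scc[4]=?,scc[5]=?,scc[6]=?

step 1: low=(low[0]=0,low[1]=1,low[2]=2,low[3]=?,low[4]=?,low[5]=?,low[6]=?); scc=(scc[0]=?,scc[1]=?,scc[2]=0,scc[3]=?,scc[4]=?,scc[5]=?,scc[6]=?)
step 2: low=(low[0]=0,low[1]=1,low[2]=2,low[3]=?,low[4]=?,low[5]=?,low[6]=?); scc=(scc[0]=?,scc[1]=1,scc[2]=0,scc[3]=?,scc[4]=?,scc[5]=?,scc[6]=?)
step 3: low=(low[0]=0,low[1]=1,low[2]=2,low[3]=?,low[4]=?,low[5]=0,low[6]=?); scc=(scc[0]=?,scc[1]=1,scc[2]=0,scc[3]=?,scc[4]=?,scc[5]=?,scc[6]=?)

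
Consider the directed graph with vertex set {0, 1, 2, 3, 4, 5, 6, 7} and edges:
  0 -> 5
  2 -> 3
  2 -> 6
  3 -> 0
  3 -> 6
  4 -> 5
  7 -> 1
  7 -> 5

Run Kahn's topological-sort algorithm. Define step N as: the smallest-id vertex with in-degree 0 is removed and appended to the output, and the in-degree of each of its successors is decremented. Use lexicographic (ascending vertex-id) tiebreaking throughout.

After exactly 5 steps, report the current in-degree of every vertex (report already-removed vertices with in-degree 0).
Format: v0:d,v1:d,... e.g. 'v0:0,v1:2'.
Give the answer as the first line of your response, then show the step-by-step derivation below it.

v0:0,v1:1,v2:0,v3:0,v4:0,v5:1,v6:0,v7:0

step 1: output 2; order=[2]; indeg=(1,1,0,0,0,3,1,0)
step 2: output 3; order=[2,3]; indeg=(0,1,0,0,0,3,0,0)
step 3: output 0; order=[2,3,0]; indeg=(0,1,0,0,0,2,0,0)
step 4: output 4; order=[2,3,0,4]; indeg=(0,1,0,0,0,1,0,0)
step 5: output 6; order=[2,3,0,4,6]; indeg=(0,1,0,0,0,1,0,0)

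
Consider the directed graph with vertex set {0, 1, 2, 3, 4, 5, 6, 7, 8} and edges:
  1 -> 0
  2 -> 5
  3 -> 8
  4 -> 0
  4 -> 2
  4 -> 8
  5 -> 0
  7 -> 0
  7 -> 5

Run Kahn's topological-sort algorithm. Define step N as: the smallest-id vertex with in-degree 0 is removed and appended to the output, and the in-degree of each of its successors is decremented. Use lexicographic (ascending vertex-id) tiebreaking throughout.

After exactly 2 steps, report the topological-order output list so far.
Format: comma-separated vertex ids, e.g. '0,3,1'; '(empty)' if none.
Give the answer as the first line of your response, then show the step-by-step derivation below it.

1,3

step 1: output 1; order=[1]; indeg=(3,0,1,0,0,2,0,0,2)
step 2: output 3; order=[1,3]; indeg=(3,0,1,0,0,2,0,0,1)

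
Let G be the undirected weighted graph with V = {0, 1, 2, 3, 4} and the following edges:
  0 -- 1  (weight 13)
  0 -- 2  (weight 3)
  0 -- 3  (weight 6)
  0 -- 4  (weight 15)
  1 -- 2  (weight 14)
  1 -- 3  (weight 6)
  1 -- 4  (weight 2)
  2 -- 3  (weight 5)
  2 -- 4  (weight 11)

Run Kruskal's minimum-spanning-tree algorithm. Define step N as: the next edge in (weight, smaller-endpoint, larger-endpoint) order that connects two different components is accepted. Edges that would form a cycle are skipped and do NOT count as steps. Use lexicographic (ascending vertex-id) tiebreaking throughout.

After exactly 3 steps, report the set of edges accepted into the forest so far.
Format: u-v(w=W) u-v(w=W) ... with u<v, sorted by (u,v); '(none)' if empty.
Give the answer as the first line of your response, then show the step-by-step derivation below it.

0-2(w=3) 1-4(w=2) 2-3(w=5)

step 1: add edge 1-4 (w=2); MST = {1-4(w=2)}
step 2: add edge 0-2 (w=3); MST = {0-2(w=3) 1-4(w=2)}
step 3: add edge 2-3 (w=5); MST = {0-2(w=3) 1-4(w=2) 2-3(w=5)}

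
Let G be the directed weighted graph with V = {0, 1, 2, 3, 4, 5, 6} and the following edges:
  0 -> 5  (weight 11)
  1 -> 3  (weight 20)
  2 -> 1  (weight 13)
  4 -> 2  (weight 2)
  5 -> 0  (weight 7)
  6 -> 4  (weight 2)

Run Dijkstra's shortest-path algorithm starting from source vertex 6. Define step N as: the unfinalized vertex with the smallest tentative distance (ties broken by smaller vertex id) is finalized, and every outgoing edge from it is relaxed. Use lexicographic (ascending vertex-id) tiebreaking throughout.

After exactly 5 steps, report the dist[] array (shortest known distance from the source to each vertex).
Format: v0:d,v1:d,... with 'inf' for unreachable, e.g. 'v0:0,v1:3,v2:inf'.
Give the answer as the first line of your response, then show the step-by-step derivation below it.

v0:inf,v1:17,v2:4,v3:37,v4:2,v5:inf,v6:0

step 1: dist = v0:inf,v1:inf,v2:inf,v3:inf,v4:2,v5:inf,v6:0
step 2: dist = v0:inf,v1:inf,v2:4,v3:inf,v4:2,v5:inf,v6:0
step 3: dist = v0:inf,v1:17,v2:4,v3:inf,v4:2,v5:inf,v6:0
step 4: dist = v0:inf,v1:17,v2:4,v3:37,v4:2,v5:inf,v6:0
step 5: dist = v0:inf,v1:17,v2:4,v3:37,v4:2,v5:inf,v6:0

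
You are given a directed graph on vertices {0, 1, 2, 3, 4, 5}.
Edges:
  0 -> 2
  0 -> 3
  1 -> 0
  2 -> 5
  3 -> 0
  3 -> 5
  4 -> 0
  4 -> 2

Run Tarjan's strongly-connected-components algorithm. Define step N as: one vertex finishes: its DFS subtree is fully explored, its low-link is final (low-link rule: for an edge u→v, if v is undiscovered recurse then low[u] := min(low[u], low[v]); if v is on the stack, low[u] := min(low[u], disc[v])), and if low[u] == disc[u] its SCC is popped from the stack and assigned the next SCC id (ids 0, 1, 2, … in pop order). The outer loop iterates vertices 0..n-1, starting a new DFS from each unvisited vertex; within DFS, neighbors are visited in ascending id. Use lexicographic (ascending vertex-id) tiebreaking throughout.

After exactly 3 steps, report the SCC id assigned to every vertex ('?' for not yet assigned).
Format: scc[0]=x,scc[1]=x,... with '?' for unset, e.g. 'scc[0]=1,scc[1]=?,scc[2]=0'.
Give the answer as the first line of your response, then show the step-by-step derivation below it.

scc[0]=?,scc[1]=?,scc[2]=1,scc[3]=?,scc[4]=?,scc[5]=0

step 1: low=(low[0]=0,low[1]=?,low[2]=1,low[3]=?,low[4]=?,low[5]=2); scc=(scc[0]=?,scc[1]=?,scc[2]=?,scc[3]=?,scc[4]=?,scc[5]=0)
step 2: low=(low[0]=0,low[1]=?,low[2]=1,low[3]=?,low[4]=?,low[5]=2); scc=(scc[0]=?,scc[1]=?,scc[2]=1,scc[3]=?,scc[4]=?,scc[5]=0)
step 3: low=(low[0]=0,low[1]=?,low[2]=1,low[3]=0,low[4]=?,low[5]=2); scc=(scc[0]=?,scc[1]=?,scc[2]=1,scc[3]=?,scc[4]=?,scc[5]=0)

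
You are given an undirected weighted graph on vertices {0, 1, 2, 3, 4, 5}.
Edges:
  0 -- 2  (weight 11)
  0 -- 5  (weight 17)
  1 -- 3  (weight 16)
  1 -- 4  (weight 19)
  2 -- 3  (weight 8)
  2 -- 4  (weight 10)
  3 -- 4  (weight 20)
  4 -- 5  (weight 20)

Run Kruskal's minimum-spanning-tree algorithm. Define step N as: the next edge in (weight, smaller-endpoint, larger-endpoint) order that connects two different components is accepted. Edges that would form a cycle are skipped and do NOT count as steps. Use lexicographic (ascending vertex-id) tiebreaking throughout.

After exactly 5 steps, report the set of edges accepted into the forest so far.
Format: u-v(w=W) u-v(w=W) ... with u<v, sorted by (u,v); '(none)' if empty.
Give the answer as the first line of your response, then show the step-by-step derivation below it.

0-2(w=11) 0-5(w=17) 1-3(w=16) 2-3(w=8) 2-4(w=10)

step 1: add edge 2-3 (w=8); MST = {2-3(w=8)}
step 2: add edge 2-4 (w=10); MST = {2-3(w=8) 2-4(w=10)}
step 3: add edge 0-2 (w=11); MST = {0-2(w=11) 2-3(w=8) 2-4(w=10)}
step 4: add edge 1-3 (w=16); MST = {0-2(w=11) 1-3(w=16) 2-3(w=8) 2-4(w=10)}
step 5: add edge 0-5 (w=17); MST = {0-2(w=11) 0-5(w=17) 1-3(w=16) 2-3(w=8) 2-4(w=10)}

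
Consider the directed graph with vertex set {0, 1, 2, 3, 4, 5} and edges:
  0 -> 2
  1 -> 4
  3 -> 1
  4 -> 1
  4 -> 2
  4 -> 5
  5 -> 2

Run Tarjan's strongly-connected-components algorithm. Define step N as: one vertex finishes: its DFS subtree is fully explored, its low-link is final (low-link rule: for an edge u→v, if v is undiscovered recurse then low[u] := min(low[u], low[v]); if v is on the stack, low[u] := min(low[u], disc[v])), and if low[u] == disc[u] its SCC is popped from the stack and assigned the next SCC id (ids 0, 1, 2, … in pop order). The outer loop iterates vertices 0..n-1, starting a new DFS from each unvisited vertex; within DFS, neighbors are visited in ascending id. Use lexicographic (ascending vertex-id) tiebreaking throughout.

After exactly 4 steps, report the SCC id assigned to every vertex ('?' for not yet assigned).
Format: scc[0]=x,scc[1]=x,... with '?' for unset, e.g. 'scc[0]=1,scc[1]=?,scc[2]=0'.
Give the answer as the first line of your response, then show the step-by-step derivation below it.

scc[0]=1,scc[1]=?,scc[2]=0,scc[3]=?,scc[4]=?,scc[5]=2

step 1: low=(low[0]=0,low[1]=?,low[2]=1,low[3]=?,low[4]=?,low[5]=?); scc=(scc[0]=?,scc[1]=?,scc[2]=0,scc[3]=?,scc[4]=?,scc[5]=?)
step 2: low=(low[0]=0,low[1]=?,low[2]=1,low[3]=?,low[4]=?,low[5]=?); scc=(scc[0]=1,scc[1]=?,scc[2]=0,scc[3]=?,scc[4]=?,scc[5]=?)
step 3: low=(low[0]=0,low[1]=2,low[2]=1,low[3]=?,low[4]=2,low[5]=4); scc=(scc[0]=1,scc[1]=?,scc[2]=0,scc[3]=?,scc[4]=?,scc[5]=2)
step 4: low=(low[0]=0,low[1]=2,low[2]=1,low[3]=?,low[4]=2,low[5]=4); scc=(scc[0]=1,scc[1]=?,scc[2]=0,scc[3]=?,scc[4]=?,scc[5]=2)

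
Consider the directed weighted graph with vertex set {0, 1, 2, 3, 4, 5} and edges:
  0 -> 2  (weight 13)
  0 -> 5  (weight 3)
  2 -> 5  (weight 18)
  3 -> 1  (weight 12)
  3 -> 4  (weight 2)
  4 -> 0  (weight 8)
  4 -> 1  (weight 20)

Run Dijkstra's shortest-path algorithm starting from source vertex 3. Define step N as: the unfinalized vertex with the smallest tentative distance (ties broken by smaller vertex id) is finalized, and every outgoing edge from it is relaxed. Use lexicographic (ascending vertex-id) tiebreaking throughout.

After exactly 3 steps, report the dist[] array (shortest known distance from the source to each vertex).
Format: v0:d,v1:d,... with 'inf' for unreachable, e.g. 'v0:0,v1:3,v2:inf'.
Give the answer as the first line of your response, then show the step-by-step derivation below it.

v0:10,v1:12,v2:23,v3:0,v4:2,v5:13

step 1: dist = v0:inf,v1:12,v2:inf,v3:0,v4:2,v5:inf
step 2: dist = v0:10,v1:12,v2:inf,v3:0,v4:2,v5:inf
step 3: dist = v0:10,v1:12,v2:23,v3:0,v4:2,v5:13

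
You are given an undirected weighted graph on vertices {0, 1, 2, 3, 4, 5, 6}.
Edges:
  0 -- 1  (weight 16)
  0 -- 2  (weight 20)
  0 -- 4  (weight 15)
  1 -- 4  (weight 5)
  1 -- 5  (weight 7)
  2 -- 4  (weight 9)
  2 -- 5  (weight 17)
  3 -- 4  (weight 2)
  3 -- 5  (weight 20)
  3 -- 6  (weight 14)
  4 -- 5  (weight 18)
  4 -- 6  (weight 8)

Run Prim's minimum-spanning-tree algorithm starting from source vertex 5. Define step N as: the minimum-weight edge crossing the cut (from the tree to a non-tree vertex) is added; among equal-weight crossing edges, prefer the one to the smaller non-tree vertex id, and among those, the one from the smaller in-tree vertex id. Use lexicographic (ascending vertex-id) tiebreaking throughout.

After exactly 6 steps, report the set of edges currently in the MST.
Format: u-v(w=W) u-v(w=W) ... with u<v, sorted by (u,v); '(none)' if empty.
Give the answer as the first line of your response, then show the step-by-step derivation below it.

0-4(w=15) 1-4(w=5) 1-5(w=7) 2-4(w=9) 3-4(w=2) 4-6(w=8)

step 1: add edge 1-5 (w=7); MST = {1-5(w=7)}
step 2: add edge 1-4 (w=5); MST = {1-4(w=5) 1-5(w=7)}
step 3: add edge 3-4 (w=2); MST = {1-4(w=5) 1-5(w=7) 3-4(w=2)}
step 4: add edge 4-6 (w=8); MST = {1-4(w=5) 1-5(w=7) 3-4(w=2) 4-6(w=8)}
step 5: add edge 2-4 (w=9); MST = {1-4(w=5) 1-5(w=7) 2-4(w=9) 3-4(w=2) 4-6(w=8)}
step 6: add edge 0-4 (w=15); MST = {0-4(w=15) 1-4(w=5) 1-5(w=7) 2-4(w=9) 3-4(w=2) 4-6(w=8)}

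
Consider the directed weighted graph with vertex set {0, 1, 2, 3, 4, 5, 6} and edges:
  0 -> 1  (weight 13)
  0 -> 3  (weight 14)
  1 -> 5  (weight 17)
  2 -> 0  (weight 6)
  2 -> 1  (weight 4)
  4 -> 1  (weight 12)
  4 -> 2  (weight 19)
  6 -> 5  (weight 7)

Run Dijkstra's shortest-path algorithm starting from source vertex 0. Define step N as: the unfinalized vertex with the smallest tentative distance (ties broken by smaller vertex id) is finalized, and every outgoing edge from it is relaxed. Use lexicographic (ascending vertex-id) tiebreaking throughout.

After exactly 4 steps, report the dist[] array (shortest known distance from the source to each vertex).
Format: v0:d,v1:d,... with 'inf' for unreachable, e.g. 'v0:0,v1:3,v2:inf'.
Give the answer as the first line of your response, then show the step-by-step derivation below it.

v0:0,v1:13,v2:inf,v3:14,v4:inf,v5:30,v6:inf

step 1: dist = v0:0,v1:13,v2:inf,v3:14,v4:inf,v5:inf,v6:inf
step 2: dist = v0:0,v1:13,v2:inf,v3:14,v4:inf,v5:30,v6:inf
step 3: dist = v0:0,v1:13,v2:inf,v3:14,v4:inf,v5:30,v6:inf
step 4: dist = v0:0,v1:13,v2:inf,v3:14,v4:inf,v5:30,v6:inf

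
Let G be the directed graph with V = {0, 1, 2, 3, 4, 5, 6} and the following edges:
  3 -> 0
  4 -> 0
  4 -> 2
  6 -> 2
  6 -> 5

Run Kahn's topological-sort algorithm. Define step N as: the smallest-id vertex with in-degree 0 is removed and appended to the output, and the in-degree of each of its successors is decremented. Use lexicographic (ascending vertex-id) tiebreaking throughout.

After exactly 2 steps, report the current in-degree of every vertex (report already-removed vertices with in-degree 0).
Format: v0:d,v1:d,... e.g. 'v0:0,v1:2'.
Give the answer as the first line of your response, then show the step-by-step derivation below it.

v0:1,v1:0,v2:2,v3:0,v4:0,v5:1,v6:0

step 1: output 1; order=[1]; indeg=(2,0,2,0,0,1,0)
step 2: output 3; order=[1,3]; indeg=(1,0,2,0,0,1,0)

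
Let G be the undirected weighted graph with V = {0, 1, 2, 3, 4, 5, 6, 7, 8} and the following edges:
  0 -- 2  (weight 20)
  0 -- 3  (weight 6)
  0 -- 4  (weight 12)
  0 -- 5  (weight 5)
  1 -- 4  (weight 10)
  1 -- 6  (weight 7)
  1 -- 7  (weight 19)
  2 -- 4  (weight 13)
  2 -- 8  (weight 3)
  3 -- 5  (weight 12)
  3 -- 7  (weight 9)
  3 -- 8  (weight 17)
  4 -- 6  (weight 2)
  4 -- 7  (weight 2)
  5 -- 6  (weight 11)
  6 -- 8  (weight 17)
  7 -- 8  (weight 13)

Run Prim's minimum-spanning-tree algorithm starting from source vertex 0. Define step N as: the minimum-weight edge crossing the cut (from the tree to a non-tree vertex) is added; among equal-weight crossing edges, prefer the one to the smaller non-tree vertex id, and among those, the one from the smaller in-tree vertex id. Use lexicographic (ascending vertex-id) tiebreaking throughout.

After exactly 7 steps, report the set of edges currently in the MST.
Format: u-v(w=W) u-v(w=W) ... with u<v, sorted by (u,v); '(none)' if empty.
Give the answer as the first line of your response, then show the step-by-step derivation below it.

0-3(w=6) 0-5(w=5) 1-6(w=7) 2-4(w=13) 3-7(w=9) 4-6(w=2) 4-7(w=2)

step 1: add edge 0-5 (w=5); MST = {0-5(w=5)}
step 2: add edge 0-3 (w=6); MST = {0-3(w=6) 0-5(w=5)}
step 3: add edge 3-7 (w=9); MST = {0-3(w=6) 0-5(w=5) 3-7(w=9)}
step 4: add edge 4-7 (w=2); MST = {0-3(w=6) 0-5(w=5) 3-7(w=9) 4-7(w=2)}
step 5: add edge 4-6 (w=2); MST = {0-3(w=6) 0-5(w=5) 3-7(w=9) 4-6(w=2) 4-7(w=2)}
step 6: add edge 1-6 (w=7); MST = {0-3(w=6) 0-5(w=5) 1-6(w=7) 3-7(w=9) 4-6(w=2) 4-7(w=2)}
step 7: add edge 2-4 (w=13); MST = {0-3(w=6) 0-5(w=5) 1-6(w=7) 2-4(w=13) 3-7(w=9) 4-6(w=2) 4-7(w=2)}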